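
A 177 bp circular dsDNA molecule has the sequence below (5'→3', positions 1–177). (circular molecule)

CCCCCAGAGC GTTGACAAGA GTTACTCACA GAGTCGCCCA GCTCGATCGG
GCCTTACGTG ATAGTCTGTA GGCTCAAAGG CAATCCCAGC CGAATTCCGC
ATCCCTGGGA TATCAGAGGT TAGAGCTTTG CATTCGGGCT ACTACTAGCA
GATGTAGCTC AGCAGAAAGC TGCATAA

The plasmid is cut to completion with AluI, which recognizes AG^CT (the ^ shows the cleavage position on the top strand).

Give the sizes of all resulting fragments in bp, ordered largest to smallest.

84, 49, 32, 12 bp

AluI sites (AGCT) start at positions 40, 124, 156, 168.
AluI cuts after base 2 of each site, so after positions 41, 125, 157, 169.
Circular molecule, 4 cuts → 4 fragments:
  42–125 → 84 bp
  126–157 → 32 bp
  158–169 → 12 bp
  170–177 then 1–41 → 8 + 41 = 49 bp
Sorted largest to smallest: 84, 49, 32, 12 bp.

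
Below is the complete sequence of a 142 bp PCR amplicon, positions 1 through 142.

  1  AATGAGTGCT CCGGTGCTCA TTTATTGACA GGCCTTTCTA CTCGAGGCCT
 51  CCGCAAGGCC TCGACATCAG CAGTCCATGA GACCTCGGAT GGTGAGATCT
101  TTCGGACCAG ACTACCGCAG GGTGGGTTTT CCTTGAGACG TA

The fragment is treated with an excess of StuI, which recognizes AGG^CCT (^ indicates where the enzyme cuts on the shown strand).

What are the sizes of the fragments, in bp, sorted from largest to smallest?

84, 32, 15, 11 bp

StuI sites (AGGCCT) start at positions 30, 45, 56.
StuI cuts after base 3 of each site, so after positions 32, 47, 58.
Linear molecule, 3 cuts → 4 fragments:
  1–32 → 32 bp
  33–47 → 15 bp
  48–58 → 11 bp
  59–142 → 84 bp
Sorted largest to smallest: 84, 32, 15, 11 bp.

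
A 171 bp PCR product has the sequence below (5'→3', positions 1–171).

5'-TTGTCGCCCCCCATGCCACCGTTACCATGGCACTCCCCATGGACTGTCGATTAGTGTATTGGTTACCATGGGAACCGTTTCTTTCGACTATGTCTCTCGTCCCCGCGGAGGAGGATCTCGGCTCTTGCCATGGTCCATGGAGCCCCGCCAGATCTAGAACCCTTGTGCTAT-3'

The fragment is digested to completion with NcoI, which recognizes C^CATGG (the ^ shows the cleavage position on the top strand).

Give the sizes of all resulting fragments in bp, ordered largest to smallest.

62, 36, 29, 25, 12, 7 bp

NcoI sites (CCATGG) start at positions 25, 37, 66, 128, 135.
NcoI cuts after the first base of each site, so after positions 25, 37, 66, 128, 135.
Linear molecule, 5 cuts → 6 fragments:
  1–25 → 25 bp
  26–37 → 12 bp
  38–66 → 29 bp
  67–128 → 62 bp
  129–135 → 7 bp
  136–171 → 36 bp
Sorted largest to smallest: 62, 36, 29, 25, 12, 7 bp.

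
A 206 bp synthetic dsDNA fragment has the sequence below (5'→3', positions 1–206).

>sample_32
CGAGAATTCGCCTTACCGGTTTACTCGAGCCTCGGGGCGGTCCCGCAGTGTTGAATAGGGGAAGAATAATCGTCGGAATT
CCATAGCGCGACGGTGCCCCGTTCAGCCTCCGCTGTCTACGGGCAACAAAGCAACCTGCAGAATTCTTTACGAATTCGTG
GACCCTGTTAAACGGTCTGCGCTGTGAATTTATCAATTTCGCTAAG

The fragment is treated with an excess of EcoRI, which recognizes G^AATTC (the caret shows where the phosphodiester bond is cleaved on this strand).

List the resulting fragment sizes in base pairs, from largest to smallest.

72, 65, 54, 11, 4 bp

EcoRI sites (GAATTC) start at positions 4, 76, 141, 152.
EcoRI cuts after the first base of each site, so after positions 4, 76, 141, 152.
Linear molecule, 4 cuts → 5 fragments:
  1–4 → 4 bp
  5–76 → 72 bp
  77–141 → 65 bp
  142–152 → 11 bp
  153–206 → 54 bp
Sorted largest to smallest: 72, 65, 54, 11, 4 bp.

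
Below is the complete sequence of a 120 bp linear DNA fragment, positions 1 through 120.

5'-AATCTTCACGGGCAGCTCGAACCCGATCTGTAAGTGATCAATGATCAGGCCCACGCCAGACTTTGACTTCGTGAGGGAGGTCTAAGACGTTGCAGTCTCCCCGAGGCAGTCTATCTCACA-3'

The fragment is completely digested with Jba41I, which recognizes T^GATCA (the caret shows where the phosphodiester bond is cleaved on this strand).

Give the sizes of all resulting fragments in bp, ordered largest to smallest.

Jba41I sites (TGATCA) start at positions 35, 42.
Jba41I cuts after the first base of each site, so after positions 35, 42.
Linear molecule, 2 cuts → 3 fragments:
  1–35 → 35 bp
  36–42 → 7 bp
  43–120 → 78 bp
Sorted largest to smallest: 78, 35, 7 bp.

78, 35, 7 bp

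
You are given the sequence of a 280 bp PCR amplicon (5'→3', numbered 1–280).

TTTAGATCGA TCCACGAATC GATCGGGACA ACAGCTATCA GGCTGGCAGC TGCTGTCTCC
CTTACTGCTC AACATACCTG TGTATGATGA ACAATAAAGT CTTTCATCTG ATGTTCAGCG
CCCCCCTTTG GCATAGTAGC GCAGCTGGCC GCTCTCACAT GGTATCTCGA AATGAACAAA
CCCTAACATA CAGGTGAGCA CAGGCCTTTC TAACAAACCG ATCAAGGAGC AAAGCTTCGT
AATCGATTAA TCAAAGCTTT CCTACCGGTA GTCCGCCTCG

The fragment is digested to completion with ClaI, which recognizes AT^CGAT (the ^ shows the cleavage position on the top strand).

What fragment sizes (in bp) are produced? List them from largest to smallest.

224, 37, 12, 7 bp

ClaI sites (ATCGAT) start at positions 6, 18, 242.
ClaI cuts after base 2 of each site, so after positions 7, 19, 243.
Linear molecule, 3 cuts → 4 fragments:
  1–7 → 7 bp
  8–19 → 12 bp
  20–243 → 224 bp
  244–280 → 37 bp
Sorted largest to smallest: 224, 37, 12, 7 bp.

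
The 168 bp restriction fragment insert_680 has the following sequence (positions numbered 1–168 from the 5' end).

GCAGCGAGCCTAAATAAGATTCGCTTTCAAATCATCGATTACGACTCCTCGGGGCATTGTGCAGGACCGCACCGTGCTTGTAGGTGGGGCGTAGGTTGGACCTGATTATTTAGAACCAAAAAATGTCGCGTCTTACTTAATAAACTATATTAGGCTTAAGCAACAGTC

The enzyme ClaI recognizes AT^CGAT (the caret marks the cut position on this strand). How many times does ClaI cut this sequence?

1

ATCGAT occurs starting at position 34.
ClaI cuts at 1 site.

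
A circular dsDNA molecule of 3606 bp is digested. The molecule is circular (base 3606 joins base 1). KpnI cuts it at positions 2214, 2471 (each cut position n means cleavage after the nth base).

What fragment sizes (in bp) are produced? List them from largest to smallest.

Circular molecule, 2 cuts → 2 fragments:
  2471 − 2214 = 257 bp
  wrap: 3606 − 2471 + 2214 = 3349 bp
Sorted largest to smallest: 3349, 257 bp.

3349, 257 bp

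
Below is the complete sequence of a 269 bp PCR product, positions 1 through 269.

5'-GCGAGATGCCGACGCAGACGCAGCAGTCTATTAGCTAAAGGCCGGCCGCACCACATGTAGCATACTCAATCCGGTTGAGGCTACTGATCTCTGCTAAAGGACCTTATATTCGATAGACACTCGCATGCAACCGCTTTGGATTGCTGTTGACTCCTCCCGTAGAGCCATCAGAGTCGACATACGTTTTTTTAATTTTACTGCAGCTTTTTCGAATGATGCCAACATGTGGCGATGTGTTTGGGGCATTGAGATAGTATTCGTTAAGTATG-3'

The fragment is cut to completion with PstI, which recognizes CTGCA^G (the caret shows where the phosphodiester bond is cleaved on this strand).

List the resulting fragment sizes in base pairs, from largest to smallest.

202, 67 bp

The PstI site (CTGCAG) starts at position 198.
PstI cuts after base 5 of each site (before the last base), so after position 202.
Linear molecule, 1 cut → 2 fragments:
  1–202 → 202 bp
  203–269 → 67 bp
Sorted largest to smallest: 202, 67 bp.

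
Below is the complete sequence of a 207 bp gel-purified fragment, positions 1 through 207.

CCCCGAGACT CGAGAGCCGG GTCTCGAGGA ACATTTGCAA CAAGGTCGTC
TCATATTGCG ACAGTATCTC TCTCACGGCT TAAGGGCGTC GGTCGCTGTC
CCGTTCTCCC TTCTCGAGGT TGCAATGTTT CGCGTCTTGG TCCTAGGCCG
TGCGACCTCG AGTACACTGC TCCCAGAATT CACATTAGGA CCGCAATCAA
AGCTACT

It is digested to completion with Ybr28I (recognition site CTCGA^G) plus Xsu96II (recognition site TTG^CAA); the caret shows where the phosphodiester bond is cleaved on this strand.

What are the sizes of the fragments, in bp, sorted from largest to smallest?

Ybr28I sites (CTCGAG) start at positions 9, 23, 113, 157.
Ybr28I cuts after base 5 of each site (before the last base), so after positions 13, 27, 117, 161.
Xsu96II sites (TTGCAA) start at positions 35, 120.
Xsu96II cuts after base 3 of each site, so after positions 37, 122.
Combined cut positions: 13, 27, 37, 117, 122, 161.
Linear molecule, 6 cuts → 7 fragments:
  1–13 → 13 bp
  14–27 → 14 bp
  28–37 → 10 bp
  38–117 → 80 bp
  118–122 → 5 bp
  123–161 → 39 bp
  162–207 → 46 bp
Sorted largest to smallest: 80, 46, 39, 14, 13, 10, 5 bp.

80, 46, 39, 14, 13, 10, 5 bp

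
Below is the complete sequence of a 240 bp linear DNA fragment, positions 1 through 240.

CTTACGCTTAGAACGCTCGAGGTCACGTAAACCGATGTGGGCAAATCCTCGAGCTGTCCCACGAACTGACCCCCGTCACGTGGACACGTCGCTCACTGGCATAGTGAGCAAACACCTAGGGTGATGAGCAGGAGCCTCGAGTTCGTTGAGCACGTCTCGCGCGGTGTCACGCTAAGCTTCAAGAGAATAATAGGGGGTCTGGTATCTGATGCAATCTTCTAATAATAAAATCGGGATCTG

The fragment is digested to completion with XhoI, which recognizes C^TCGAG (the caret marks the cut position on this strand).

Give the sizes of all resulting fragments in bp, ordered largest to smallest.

104, 88, 32, 16 bp

XhoI sites (CTCGAG) start at positions 16, 48, 136.
XhoI cuts after the first base of each site, so after positions 16, 48, 136.
Linear molecule, 3 cuts → 4 fragments:
  1–16 → 16 bp
  17–48 → 32 bp
  49–136 → 88 bp
  137–240 → 104 bp
Sorted largest to smallest: 104, 88, 32, 16 bp.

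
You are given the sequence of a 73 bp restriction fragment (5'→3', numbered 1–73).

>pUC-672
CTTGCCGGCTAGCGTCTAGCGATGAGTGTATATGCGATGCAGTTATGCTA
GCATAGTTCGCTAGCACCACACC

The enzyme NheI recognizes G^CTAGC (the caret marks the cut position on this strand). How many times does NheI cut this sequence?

GCTAGC occurs starting at positions 8, 47, 60.
NheI cuts at 3 sites.

3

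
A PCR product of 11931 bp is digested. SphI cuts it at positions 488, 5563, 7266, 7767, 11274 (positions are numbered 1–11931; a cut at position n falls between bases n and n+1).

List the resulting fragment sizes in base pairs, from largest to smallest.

5075, 3507, 1703, 657, 501, 488 bp

Linear molecule, 5 cuts → 6 fragments:
  488 − 0 = 488 bp
  5563 − 488 = 5075 bp
  7266 − 5563 = 1703 bp
  7767 − 7266 = 501 bp
  11274 − 7767 = 3507 bp
  11931 − 11274 = 657 bp
Sorted largest to smallest: 5075, 3507, 1703, 657, 501, 488 bp.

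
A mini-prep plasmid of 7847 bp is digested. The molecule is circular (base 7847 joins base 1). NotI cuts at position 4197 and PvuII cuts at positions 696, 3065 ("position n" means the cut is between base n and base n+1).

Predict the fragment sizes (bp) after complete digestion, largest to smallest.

Combined cut positions (sorted): 696, 3065, 4197.
Circular molecule, 3 cuts → 3 fragments:
  3065 − 696 = 2369 bp
  4197 − 3065 = 1132 bp
  wrap: 7847 − 4197 + 696 = 4346 bp
Sorted largest to smallest: 4346, 2369, 1132 bp.

4346, 2369, 1132 bp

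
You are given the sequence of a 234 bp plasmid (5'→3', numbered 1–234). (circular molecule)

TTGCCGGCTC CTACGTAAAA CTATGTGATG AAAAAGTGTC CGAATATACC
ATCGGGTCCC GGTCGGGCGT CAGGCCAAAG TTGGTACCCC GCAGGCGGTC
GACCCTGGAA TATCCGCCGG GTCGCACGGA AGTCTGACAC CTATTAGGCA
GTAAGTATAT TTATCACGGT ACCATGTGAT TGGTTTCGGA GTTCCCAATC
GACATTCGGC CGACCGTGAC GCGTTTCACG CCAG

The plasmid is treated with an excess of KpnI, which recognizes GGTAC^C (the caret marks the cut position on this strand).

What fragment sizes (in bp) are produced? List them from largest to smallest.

149, 85 bp

KpnI sites (GGTACC) start at positions 83, 168.
KpnI cuts after base 5 of each site (before the last base), so after positions 87, 172.
Circular molecule, 2 cuts → 2 fragments:
  88–172 → 85 bp
  173–234 then 1–87 → 62 + 87 = 149 bp
Sorted largest to smallest: 149, 85 bp.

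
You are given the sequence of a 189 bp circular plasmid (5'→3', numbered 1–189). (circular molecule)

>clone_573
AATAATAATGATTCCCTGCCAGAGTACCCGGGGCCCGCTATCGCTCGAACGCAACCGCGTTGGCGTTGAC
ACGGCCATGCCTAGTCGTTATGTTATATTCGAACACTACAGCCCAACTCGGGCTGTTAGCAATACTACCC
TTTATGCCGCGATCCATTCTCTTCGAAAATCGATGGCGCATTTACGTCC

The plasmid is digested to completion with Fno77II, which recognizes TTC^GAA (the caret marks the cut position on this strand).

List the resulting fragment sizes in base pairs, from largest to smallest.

Fno77II sites (TTCGAA) start at positions 98, 162.
Fno77II cuts after base 3 of each site, so after positions 100, 164.
Circular molecule, 2 cuts → 2 fragments:
  101–164 → 64 bp
  165–189 then 1–100 → 25 + 100 = 125 bp
Sorted largest to smallest: 125, 64 bp.

125, 64 bp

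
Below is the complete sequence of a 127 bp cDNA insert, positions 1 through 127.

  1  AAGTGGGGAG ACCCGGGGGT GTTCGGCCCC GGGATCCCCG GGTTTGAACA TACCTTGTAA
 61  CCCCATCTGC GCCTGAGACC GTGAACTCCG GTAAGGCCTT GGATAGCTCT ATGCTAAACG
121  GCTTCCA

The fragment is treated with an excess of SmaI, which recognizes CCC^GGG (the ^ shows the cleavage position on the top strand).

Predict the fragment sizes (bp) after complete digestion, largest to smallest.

88, 16, 14, 9 bp

SmaI sites (CCCGGG) start at positions 12, 28, 37.
SmaI cuts after base 3 of each site, so after positions 14, 30, 39.
Linear molecule, 3 cuts → 4 fragments:
  1–14 → 14 bp
  15–30 → 16 bp
  31–39 → 9 bp
  40–127 → 88 bp
Sorted largest to smallest: 88, 16, 14, 9 bp.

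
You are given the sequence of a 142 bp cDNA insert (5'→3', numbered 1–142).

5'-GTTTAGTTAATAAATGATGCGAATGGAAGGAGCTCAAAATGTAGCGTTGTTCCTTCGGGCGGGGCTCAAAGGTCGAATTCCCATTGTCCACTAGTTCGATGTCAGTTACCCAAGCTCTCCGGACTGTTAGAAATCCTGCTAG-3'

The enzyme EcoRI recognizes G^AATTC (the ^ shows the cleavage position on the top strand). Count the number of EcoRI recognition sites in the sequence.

GAATTC occurs starting at position 75.
EcoRI cuts at 1 site.

1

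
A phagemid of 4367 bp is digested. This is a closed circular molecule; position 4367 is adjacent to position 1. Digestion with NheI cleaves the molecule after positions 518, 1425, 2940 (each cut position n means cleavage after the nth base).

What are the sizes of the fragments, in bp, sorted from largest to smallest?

1945, 1515, 907 bp

Circular molecule, 3 cuts → 3 fragments:
  1425 − 518 = 907 bp
  2940 − 1425 = 1515 bp
  wrap: 4367 − 2940 + 518 = 1945 bp
Sorted largest to smallest: 1945, 1515, 907 bp.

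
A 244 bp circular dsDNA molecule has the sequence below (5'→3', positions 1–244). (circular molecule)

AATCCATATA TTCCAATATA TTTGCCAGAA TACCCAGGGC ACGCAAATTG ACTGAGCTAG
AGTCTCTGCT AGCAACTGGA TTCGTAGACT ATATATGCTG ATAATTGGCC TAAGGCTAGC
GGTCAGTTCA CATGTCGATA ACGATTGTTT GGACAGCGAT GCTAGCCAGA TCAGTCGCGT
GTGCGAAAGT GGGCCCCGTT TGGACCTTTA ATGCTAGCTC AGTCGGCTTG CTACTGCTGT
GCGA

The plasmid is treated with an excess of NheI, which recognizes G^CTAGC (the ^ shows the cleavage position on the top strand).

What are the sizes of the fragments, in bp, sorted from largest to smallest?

99, 52, 47, 46 bp

NheI sites (GCTAGC) start at positions 68, 115, 161, 213.
NheI cuts after the first base of each site, so after positions 68, 115, 161, 213.
Circular molecule, 4 cuts → 4 fragments:
  69–115 → 47 bp
  116–161 → 46 bp
  162–213 → 52 bp
  214–244 then 1–68 → 31 + 68 = 99 bp
Sorted largest to smallest: 99, 52, 47, 46 bp.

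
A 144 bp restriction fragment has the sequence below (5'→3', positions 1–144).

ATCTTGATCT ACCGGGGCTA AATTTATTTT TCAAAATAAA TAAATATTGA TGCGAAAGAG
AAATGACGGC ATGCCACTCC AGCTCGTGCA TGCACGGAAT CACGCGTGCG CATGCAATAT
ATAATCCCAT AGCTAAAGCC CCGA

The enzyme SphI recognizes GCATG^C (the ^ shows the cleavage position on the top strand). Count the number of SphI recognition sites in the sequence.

3

GCATGC occurs starting at positions 69, 88, 110.
SphI cuts at 3 sites.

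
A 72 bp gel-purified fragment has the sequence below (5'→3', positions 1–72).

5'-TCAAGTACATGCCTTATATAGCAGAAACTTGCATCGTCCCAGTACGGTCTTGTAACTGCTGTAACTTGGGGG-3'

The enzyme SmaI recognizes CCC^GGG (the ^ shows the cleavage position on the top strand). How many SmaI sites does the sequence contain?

0

No occurrence of CCCGGG is present in the sequence.
SmaI does not cut: 0 sites.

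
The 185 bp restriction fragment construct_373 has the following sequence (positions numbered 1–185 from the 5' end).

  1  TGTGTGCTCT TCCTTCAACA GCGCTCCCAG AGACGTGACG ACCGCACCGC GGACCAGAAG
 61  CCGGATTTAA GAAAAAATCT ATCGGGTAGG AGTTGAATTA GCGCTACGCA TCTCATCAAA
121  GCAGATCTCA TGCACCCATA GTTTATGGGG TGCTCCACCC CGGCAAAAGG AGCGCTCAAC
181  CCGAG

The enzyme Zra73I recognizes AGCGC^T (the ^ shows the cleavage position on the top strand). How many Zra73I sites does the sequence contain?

3

AGCGCT occurs starting at positions 20, 100, 171.
Zra73I cuts at 3 sites.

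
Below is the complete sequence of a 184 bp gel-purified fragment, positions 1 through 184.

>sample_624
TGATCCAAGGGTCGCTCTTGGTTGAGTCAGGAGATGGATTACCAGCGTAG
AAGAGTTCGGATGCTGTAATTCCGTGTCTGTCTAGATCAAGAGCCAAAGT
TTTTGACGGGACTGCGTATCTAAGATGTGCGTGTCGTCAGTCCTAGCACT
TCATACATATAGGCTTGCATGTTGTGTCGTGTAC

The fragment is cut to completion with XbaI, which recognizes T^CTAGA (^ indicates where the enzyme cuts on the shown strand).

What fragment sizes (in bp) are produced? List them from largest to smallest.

The XbaI site (TCTAGA) starts at position 81.
XbaI cuts after the first base of each site, so after position 81.
Linear molecule, 1 cut → 2 fragments:
  1–81 → 81 bp
  82–184 → 103 bp
Sorted largest to smallest: 103, 81 bp.

103, 81 bp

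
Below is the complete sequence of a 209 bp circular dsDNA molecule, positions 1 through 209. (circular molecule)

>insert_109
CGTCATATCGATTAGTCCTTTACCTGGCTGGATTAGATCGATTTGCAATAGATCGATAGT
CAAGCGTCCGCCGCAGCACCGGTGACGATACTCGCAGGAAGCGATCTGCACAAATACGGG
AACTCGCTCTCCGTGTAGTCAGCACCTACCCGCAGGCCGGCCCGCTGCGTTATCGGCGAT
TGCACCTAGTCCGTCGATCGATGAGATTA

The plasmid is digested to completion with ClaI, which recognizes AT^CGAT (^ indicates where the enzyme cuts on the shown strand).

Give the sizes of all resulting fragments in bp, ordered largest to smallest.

145, 30, 19, 15 bp

ClaI sites (ATCGAT) start at positions 7, 37, 52, 197.
ClaI cuts after base 2 of each site, so after positions 8, 38, 53, 198.
Circular molecule, 4 cuts → 4 fragments:
  9–38 → 30 bp
  39–53 → 15 bp
  54–198 → 145 bp
  199–209 then 1–8 → 11 + 8 = 19 bp
Sorted largest to smallest: 145, 30, 19, 15 bp.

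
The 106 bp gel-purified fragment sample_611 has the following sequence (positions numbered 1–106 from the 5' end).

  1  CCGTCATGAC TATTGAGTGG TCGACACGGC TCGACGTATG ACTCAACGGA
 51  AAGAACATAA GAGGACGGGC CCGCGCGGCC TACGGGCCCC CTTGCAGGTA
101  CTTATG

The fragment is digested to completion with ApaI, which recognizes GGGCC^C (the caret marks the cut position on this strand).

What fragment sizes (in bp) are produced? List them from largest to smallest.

71, 18, 17 bp

ApaI sites (GGGCCC) start at positions 67, 84.
ApaI cuts after base 5 of each site (before the last base), so after positions 71, 88.
Linear molecule, 2 cuts → 3 fragments:
  1–71 → 71 bp
  72–88 → 17 bp
  89–106 → 18 bp
Sorted largest to smallest: 71, 18, 17 bp.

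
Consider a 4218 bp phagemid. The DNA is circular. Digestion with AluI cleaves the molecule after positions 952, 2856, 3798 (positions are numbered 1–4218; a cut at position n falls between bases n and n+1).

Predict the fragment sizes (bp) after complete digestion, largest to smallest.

1904, 1372, 942 bp

Circular molecule, 3 cuts → 3 fragments:
  2856 − 952 = 1904 bp
  3798 − 2856 = 942 bp
  wrap: 4218 − 3798 + 952 = 1372 bp
Sorted largest to smallest: 1904, 1372, 942 bp.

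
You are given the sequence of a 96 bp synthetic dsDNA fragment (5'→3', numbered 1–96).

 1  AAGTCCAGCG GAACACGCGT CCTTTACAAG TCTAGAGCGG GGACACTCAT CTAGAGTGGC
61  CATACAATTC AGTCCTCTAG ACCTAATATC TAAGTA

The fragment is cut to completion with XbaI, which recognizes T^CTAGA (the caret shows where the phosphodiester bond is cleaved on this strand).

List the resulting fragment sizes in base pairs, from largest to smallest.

XbaI sites (TCTAGA) start at positions 31, 50, 76.
XbaI cuts after the first base of each site, so after positions 31, 50, 76.
Linear molecule, 3 cuts → 4 fragments:
  1–31 → 31 bp
  32–50 → 19 bp
  51–76 → 26 bp
  77–96 → 20 bp
Sorted largest to smallest: 31, 26, 20, 19 bp.

31, 26, 20, 19 bp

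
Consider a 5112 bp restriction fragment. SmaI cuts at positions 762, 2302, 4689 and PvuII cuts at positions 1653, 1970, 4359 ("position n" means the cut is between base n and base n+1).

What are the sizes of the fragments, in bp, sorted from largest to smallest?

2057, 891, 762, 423, 332, 330, 317 bp

Combined cut positions (sorted): 762, 1653, 1970, 2302, 4359, 4689.
Linear molecule, 6 cuts → 7 fragments:
  762 − 0 = 762 bp
  1653 − 762 = 891 bp
  1970 − 1653 = 317 bp
  2302 − 1970 = 332 bp
  4359 − 2302 = 2057 bp
  4689 − 4359 = 330 bp
  5112 − 4689 = 423 bp
Sorted largest to smallest: 2057, 891, 762, 423, 332, 330, 317 bp.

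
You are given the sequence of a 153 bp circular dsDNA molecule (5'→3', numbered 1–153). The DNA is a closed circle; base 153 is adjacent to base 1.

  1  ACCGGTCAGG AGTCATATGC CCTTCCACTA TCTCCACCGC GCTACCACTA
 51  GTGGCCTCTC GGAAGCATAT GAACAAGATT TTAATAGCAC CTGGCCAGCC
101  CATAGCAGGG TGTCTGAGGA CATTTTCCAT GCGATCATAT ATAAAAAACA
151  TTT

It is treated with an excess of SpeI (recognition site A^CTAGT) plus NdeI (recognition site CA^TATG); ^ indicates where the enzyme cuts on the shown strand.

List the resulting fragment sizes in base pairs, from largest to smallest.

101, 32, 20 bp

The SpeI site (ACTAGT) starts at position 47.
SpeI cuts after the first base of each site, so after position 47.
NdeI sites (CATATG) start at positions 14, 66.
NdeI cuts after base 2 of each site, so after positions 15, 67.
Combined cut positions: 15, 47, 67.
Circular molecule, 3 cuts → 3 fragments:
  16–47 → 32 bp
  48–67 → 20 bp
  68–153 then 1–15 → 86 + 15 = 101 bp
Sorted largest to smallest: 101, 32, 20 bp.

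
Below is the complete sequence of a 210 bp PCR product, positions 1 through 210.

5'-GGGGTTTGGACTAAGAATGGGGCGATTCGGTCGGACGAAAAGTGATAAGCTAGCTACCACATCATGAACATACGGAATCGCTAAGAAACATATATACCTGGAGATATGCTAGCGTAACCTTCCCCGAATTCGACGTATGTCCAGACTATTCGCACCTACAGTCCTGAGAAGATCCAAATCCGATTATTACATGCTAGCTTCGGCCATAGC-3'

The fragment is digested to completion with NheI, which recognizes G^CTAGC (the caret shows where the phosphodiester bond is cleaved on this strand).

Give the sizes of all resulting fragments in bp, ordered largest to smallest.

NheI sites (GCTAGC) start at positions 49, 108, 193.
NheI cuts after the first base of each site, so after positions 49, 108, 193.
Linear molecule, 3 cuts → 4 fragments:
  1–49 → 49 bp
  50–108 → 59 bp
  109–193 → 85 bp
  194–210 → 17 bp
Sorted largest to smallest: 85, 59, 49, 17 bp.

85, 59, 49, 17 bp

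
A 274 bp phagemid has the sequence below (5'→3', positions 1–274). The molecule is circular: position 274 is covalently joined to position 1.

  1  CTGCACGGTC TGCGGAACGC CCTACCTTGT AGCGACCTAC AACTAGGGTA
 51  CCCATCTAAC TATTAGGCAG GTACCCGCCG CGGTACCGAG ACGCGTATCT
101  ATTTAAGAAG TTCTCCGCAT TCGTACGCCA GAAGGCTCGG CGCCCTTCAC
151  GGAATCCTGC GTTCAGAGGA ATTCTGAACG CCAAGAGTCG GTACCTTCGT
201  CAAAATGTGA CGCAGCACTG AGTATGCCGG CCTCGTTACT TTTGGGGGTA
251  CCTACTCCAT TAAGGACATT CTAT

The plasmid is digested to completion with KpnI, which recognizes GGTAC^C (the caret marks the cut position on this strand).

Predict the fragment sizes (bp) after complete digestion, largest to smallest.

108, 74, 57, 23, 12 bp

KpnI sites (GGTACC) start at positions 47, 70, 82, 190, 247.
KpnI cuts after base 5 of each site (before the last base), so after positions 51, 74, 86, 194, 251.
Circular molecule, 5 cuts → 5 fragments:
  52–74 → 23 bp
  75–86 → 12 bp
  87–194 → 108 bp
  195–251 → 57 bp
  252–274 then 1–51 → 23 + 51 = 74 bp
Sorted largest to smallest: 108, 74, 57, 23, 12 bp.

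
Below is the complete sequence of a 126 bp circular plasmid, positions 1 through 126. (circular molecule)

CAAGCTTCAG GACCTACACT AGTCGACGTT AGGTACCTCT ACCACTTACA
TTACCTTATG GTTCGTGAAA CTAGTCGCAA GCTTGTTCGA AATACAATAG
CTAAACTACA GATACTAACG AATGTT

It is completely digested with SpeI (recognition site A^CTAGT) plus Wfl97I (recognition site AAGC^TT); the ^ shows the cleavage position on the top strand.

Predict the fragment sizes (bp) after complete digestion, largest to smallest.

SpeI sites (ACTAGT) start at positions 18, 70.
SpeI cuts after the first base of each site, so after positions 18, 70.
Wfl97I sites (AAGCTT) start at positions 2, 79.
Wfl97I cuts after base 4 of each site, so after positions 5, 82.
Combined cut positions: 5, 18, 70, 82.
Circular molecule, 4 cuts → 4 fragments:
  6–18 → 13 bp
  19–70 → 52 bp
  71–82 → 12 bp
  83–126 then 1–5 → 44 + 5 = 49 bp
Sorted largest to smallest: 52, 49, 13, 12 bp.

52, 49, 13, 12 bp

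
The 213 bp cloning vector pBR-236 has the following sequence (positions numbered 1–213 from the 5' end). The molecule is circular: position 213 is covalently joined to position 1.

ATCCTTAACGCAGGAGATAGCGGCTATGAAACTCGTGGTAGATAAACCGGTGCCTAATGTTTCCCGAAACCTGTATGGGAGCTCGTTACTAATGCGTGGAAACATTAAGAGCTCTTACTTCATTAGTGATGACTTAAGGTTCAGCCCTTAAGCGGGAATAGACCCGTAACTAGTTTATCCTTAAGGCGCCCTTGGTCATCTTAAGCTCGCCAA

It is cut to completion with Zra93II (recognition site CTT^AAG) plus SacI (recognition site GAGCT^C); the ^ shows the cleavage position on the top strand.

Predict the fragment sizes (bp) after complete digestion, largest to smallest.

94, 33, 30, 22, 20, 14 bp

Zra93II sites (CTTAAG) start at positions 133, 147, 180, 200.
Zra93II cuts after base 3 of each site, so after positions 135, 149, 182, 202.
SacI sites (GAGCTC) start at positions 79, 109.
SacI cuts after base 5 of each site (before the last base), so after positions 83, 113.
Combined cut positions: 83, 113, 135, 149, 182, 202.
Circular molecule, 6 cuts → 6 fragments:
  84–113 → 30 bp
  114–135 → 22 bp
  136–149 → 14 bp
  150–182 → 33 bp
  183–202 → 20 bp
  203–213 then 1–83 → 11 + 83 = 94 bp
Sorted largest to smallest: 94, 33, 30, 22, 20, 14 bp.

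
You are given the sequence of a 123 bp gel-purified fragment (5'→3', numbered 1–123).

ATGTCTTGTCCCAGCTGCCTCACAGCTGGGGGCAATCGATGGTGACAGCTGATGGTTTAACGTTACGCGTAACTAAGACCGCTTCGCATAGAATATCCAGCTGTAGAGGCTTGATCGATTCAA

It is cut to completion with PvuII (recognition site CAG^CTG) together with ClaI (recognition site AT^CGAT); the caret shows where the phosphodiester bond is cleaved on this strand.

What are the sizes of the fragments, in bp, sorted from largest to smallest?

PvuII sites (CAGCTG) start at positions 12, 23, 46, 98.
PvuII cuts after base 3 of each site, so after positions 14, 25, 48, 100.
ClaI sites (ATCGAT) start at positions 35, 114.
ClaI cuts after base 2 of each site, so after positions 36, 115.
Combined cut positions: 14, 25, 36, 48, 100, 115.
Linear molecule, 6 cuts → 7 fragments:
  1–14 → 14 bp
  15–25 → 11 bp
  26–36 → 11 bp
  37–48 → 12 bp
  49–100 → 52 bp
  101–115 → 15 bp
  116–123 → 8 bp
Sorted largest to smallest: 52, 15, 14, 12, 11, 11, 8 bp.

52, 15, 14, 12, 11, 11, 8 bp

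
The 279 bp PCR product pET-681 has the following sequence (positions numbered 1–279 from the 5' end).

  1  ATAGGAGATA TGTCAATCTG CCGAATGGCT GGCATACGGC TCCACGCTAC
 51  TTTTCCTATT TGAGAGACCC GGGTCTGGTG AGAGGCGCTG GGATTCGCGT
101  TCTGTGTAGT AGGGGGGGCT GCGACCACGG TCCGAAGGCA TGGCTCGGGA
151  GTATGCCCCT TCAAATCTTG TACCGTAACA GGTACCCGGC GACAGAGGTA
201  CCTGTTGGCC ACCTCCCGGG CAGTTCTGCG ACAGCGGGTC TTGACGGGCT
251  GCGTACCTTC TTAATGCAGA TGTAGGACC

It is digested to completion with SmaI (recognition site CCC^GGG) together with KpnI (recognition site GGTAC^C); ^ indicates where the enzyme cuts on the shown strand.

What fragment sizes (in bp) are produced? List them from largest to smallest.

SmaI sites (CCCGGG) start at positions 68, 215.
SmaI cuts after base 3 of each site, so after positions 70, 217.
KpnI sites (GGTACC) start at positions 181, 197.
KpnI cuts after base 5 of each site (before the last base), so after positions 185, 201.
Combined cut positions: 70, 185, 201, 217.
Linear molecule, 4 cuts → 5 fragments:
  1–70 → 70 bp
  71–185 → 115 bp
  186–201 → 16 bp
  202–217 → 16 bp
  218–279 → 62 bp
Sorted largest to smallest: 115, 70, 62, 16, 16 bp.

115, 70, 62, 16, 16 bp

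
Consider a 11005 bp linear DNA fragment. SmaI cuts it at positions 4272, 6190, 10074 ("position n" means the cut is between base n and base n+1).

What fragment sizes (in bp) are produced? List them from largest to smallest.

Linear molecule, 3 cuts → 4 fragments:
  4272 − 0 = 4272 bp
  6190 − 4272 = 1918 bp
  10074 − 6190 = 3884 bp
  11005 − 10074 = 931 bp
Sorted largest to smallest: 4272, 3884, 1918, 931 bp.

4272, 3884, 1918, 931 bp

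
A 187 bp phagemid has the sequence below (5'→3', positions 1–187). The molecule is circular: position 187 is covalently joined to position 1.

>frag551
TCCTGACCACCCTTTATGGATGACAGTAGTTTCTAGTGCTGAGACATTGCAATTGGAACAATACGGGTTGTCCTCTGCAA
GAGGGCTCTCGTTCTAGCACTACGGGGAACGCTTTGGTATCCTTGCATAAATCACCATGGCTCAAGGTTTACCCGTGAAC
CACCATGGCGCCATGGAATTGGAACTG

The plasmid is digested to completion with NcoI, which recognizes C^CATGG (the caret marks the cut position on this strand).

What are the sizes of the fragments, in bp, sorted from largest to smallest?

NcoI sites (CCATGG) start at positions 135, 163, 171.
NcoI cuts after the first base of each site, so after positions 135, 163, 171.
Circular molecule, 3 cuts → 3 fragments:
  136–163 → 28 bp
  164–171 → 8 bp
  172–187 then 1–135 → 16 + 135 = 151 bp
Sorted largest to smallest: 151, 28, 8 bp.

151, 28, 8 bp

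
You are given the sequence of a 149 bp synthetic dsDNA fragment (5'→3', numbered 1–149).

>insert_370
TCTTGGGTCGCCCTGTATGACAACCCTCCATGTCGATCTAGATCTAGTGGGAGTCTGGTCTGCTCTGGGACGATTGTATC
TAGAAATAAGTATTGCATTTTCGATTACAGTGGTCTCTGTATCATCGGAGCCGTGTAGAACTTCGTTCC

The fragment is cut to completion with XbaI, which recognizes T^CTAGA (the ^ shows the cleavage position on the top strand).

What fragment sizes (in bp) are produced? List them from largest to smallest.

70, 42, 37 bp

XbaI sites (TCTAGA) start at positions 37, 79.
XbaI cuts after the first base of each site, so after positions 37, 79.
Linear molecule, 2 cuts → 3 fragments:
  1–37 → 37 bp
  38–79 → 42 bp
  80–149 → 70 bp
Sorted largest to smallest: 70, 42, 37 bp.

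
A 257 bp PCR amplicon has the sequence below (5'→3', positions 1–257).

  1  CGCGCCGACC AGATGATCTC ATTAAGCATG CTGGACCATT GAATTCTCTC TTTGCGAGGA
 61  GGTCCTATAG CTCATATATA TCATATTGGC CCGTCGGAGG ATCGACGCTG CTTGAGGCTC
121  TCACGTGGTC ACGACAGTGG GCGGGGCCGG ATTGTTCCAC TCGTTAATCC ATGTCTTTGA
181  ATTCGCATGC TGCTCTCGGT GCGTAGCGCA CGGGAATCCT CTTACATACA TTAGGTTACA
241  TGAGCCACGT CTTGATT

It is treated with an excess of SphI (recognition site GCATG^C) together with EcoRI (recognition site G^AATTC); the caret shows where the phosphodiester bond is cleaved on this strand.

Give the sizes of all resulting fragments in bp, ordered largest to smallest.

138, 68, 30, 11, 10 bp

SphI sites (GCATGC) start at positions 26, 185.
SphI cuts after base 5 of each site (before the last base), so after positions 30, 189.
EcoRI sites (GAATTC) start at positions 41, 179.
EcoRI cuts after the first base of each site, so after positions 41, 179.
Combined cut positions: 30, 41, 179, 189.
Linear molecule, 4 cuts → 5 fragments:
  1–30 → 30 bp
  31–41 → 11 bp
  42–179 → 138 bp
  180–189 → 10 bp
  190–257 → 68 bp
Sorted largest to smallest: 138, 68, 30, 11, 10 bp.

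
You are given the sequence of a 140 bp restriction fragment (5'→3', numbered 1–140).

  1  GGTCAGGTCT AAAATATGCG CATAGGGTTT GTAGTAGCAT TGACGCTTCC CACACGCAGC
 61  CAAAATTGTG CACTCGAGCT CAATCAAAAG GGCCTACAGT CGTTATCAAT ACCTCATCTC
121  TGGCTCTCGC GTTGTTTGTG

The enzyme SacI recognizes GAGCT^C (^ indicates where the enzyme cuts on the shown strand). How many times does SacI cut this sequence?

1

GAGCTC occurs starting at position 76.
SacI cuts at 1 site.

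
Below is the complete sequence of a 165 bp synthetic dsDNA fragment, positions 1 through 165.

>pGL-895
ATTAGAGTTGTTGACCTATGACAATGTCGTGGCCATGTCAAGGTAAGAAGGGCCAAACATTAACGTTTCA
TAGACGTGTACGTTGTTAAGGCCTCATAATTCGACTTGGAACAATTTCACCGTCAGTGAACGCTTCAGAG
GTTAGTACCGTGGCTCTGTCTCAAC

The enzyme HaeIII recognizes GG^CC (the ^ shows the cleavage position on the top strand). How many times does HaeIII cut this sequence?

GGCC occurs starting at positions 31, 51, 90.
HaeIII cuts at 3 sites.

3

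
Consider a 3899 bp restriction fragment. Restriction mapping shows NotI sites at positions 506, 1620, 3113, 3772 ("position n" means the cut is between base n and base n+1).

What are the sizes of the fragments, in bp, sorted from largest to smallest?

Linear molecule, 4 cuts → 5 fragments:
  506 − 0 = 506 bp
  1620 − 506 = 1114 bp
  3113 − 1620 = 1493 bp
  3772 − 3113 = 659 bp
  3899 − 3772 = 127 bp
Sorted largest to smallest: 1493, 1114, 659, 506, 127 bp.

1493, 1114, 659, 506, 127 bp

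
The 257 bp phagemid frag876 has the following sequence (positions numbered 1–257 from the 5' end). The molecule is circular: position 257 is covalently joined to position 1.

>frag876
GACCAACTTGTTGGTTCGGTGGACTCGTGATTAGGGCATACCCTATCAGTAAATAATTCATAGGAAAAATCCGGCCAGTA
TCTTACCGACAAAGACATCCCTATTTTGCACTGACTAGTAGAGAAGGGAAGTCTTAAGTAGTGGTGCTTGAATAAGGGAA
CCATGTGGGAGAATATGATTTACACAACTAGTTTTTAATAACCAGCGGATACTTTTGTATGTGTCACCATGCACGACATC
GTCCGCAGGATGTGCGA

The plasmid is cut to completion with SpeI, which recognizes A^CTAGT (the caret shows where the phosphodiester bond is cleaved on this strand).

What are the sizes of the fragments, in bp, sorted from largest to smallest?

SpeI sites (ACTAGT) start at positions 114, 187.
SpeI cuts after the first base of each site, so after positions 114, 187.
Circular molecule, 2 cuts → 2 fragments:
  115–187 → 73 bp
  188–257 then 1–114 → 70 + 114 = 184 bp
Sorted largest to smallest: 184, 73 bp.

184, 73 bp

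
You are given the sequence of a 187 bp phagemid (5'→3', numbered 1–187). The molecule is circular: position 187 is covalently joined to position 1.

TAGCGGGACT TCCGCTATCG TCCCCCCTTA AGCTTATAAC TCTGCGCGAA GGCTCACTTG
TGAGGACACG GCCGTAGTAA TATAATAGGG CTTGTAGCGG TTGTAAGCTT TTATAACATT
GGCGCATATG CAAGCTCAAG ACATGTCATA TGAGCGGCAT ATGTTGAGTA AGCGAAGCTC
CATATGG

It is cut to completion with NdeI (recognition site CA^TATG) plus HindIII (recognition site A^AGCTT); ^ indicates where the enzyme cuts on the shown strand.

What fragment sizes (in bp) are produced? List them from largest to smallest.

75, 35, 23, 22, 21, 11 bp

NdeI sites (CATATG) start at positions 125, 147, 158, 181.
NdeI cuts after base 2 of each site, so after positions 126, 148, 159, 182.
HindIII sites (AAGCTT) start at positions 30, 105.
HindIII cuts after the first base of each site, so after positions 30, 105.
Combined cut positions: 30, 105, 126, 148, 159, 182.
Circular molecule, 6 cuts → 6 fragments:
  31–105 → 75 bp
  106–126 → 21 bp
  127–148 → 22 bp
  149–159 → 11 bp
  160–182 → 23 bp
  183–187 then 1–30 → 5 + 30 = 35 bp
Sorted largest to smallest: 75, 35, 23, 22, 21, 11 bp.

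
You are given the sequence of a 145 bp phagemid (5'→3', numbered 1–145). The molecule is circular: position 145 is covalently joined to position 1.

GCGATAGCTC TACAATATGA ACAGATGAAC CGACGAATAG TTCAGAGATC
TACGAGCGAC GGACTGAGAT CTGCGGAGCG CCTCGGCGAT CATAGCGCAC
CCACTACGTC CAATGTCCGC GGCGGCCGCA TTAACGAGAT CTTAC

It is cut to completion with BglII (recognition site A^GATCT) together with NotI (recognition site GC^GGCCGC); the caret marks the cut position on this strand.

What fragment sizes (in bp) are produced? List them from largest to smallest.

56, 54, 21, 14 bp

BglII sites (AGATCT) start at positions 46, 67, 137.
BglII cuts after the first base of each site, so after positions 46, 67, 137.
The NotI site (GCGGCCGC) starts at position 122.
NotI cuts after base 2 of each site, so after position 123.
Combined cut positions: 46, 67, 123, 137.
Circular molecule, 4 cuts → 4 fragments:
  47–67 → 21 bp
  68–123 → 56 bp
  124–137 → 14 bp
  138–145 then 1–46 → 8 + 46 = 54 bp
Sorted largest to smallest: 56, 54, 21, 14 bp.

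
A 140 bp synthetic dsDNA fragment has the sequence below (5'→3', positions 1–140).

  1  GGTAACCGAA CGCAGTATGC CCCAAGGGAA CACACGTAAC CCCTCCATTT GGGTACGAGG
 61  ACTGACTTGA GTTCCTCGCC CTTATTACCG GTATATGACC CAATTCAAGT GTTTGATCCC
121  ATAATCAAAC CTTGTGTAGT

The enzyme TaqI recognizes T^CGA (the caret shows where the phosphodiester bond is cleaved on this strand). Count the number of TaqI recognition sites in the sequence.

No occurrence of TCGA is present in the sequence.
TaqI does not cut: 0 sites.

0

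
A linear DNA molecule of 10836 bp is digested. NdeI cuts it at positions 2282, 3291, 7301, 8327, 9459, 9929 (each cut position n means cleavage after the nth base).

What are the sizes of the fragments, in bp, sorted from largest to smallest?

4010, 2282, 1132, 1026, 1009, 907, 470 bp

Linear molecule, 6 cuts → 7 fragments:
  2282 − 0 = 2282 bp
  3291 − 2282 = 1009 bp
  7301 − 3291 = 4010 bp
  8327 − 7301 = 1026 bp
  9459 − 8327 = 1132 bp
  9929 − 9459 = 470 bp
  10836 − 9929 = 907 bp
Sorted largest to smallest: 4010, 2282, 1132, 1026, 1009, 907, 470 bp.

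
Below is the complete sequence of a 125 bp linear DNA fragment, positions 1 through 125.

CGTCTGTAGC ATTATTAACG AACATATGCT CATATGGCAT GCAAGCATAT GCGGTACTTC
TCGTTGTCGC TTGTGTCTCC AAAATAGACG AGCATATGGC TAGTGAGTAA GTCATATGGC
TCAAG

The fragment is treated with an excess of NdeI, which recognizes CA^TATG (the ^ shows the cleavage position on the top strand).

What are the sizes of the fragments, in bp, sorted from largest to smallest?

NdeI sites (CATATG) start at positions 23, 31, 46, 93, 113.
NdeI cuts after base 2 of each site, so after positions 24, 32, 47, 94, 114.
Linear molecule, 5 cuts → 6 fragments:
  1–24 → 24 bp
  25–32 → 8 bp
  33–47 → 15 bp
  48–94 → 47 bp
  95–114 → 20 bp
  115–125 → 11 bp
Sorted largest to smallest: 47, 24, 20, 15, 11, 8 bp.

47, 24, 20, 15, 11, 8 bp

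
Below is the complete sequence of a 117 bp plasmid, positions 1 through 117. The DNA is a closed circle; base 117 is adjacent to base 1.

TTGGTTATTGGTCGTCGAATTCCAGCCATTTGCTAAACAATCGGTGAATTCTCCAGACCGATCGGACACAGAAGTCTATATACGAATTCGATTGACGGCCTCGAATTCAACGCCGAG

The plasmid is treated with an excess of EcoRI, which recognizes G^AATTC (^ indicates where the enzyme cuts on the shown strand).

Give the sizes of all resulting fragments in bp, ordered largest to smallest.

38, 31, 29, 19 bp

EcoRI sites (GAATTC) start at positions 17, 46, 84, 103.
EcoRI cuts after the first base of each site, so after positions 17, 46, 84, 103.
Circular molecule, 4 cuts → 4 fragments:
  18–46 → 29 bp
  47–84 → 38 bp
  85–103 → 19 bp
  104–117 then 1–17 → 14 + 17 = 31 bp
Sorted largest to smallest: 38, 31, 29, 19 bp.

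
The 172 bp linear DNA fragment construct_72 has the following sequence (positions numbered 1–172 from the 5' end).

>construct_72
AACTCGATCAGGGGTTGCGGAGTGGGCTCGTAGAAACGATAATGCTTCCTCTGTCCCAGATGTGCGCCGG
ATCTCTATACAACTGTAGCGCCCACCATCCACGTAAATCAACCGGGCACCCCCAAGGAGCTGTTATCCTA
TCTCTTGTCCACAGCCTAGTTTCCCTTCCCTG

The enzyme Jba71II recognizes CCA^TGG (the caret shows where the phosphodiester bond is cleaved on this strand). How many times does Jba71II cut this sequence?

0

No occurrence of CCATGG is present in the sequence.
Jba71II does not cut: 0 sites.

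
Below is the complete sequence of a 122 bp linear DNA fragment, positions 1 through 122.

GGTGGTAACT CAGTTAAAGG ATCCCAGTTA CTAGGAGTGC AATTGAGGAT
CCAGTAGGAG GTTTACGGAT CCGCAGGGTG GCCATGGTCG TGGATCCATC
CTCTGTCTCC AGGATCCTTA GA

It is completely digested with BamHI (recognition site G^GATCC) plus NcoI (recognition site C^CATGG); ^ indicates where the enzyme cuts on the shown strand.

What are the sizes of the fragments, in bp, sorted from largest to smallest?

28, 20, 20, 19, 15, 10, 10 bp

BamHI sites (GGATCC) start at positions 19, 47, 67, 92, 112.
BamHI cuts after the first base of each site, so after positions 19, 47, 67, 92, 112.
The NcoI site (CCATGG) starts at position 82.
NcoI cuts after the first base of each site, so after position 82.
Combined cut positions: 19, 47, 67, 82, 92, 112.
Linear molecule, 6 cuts → 7 fragments:
  1–19 → 19 bp
  20–47 → 28 bp
  48–67 → 20 bp
  68–82 → 15 bp
  83–92 → 10 bp
  93–112 → 20 bp
  113–122 → 10 bp
Sorted largest to smallest: 28, 20, 20, 19, 15, 10, 10 bp.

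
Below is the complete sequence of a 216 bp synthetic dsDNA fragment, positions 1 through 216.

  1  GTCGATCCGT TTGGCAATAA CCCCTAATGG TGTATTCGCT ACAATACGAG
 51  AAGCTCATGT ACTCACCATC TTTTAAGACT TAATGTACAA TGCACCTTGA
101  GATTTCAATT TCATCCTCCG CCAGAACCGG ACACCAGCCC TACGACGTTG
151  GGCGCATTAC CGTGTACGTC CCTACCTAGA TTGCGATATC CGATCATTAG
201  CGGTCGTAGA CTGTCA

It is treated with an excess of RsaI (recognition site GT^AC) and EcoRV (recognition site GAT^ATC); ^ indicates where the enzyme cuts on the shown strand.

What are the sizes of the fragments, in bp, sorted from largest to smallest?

RsaI sites (GTAC) start at positions 59, 85, 164.
RsaI cuts after base 2 of each site, so after positions 60, 86, 165.
The EcoRV site (GATATC) starts at position 185.
EcoRV cuts after base 3 of each site, so after position 187.
Combined cut positions: 60, 86, 165, 187.
Linear molecule, 4 cuts → 5 fragments:
  1–60 → 60 bp
  61–86 → 26 bp
  87–165 → 79 bp
  166–187 → 22 bp
  188–216 → 29 bp
Sorted largest to smallest: 79, 60, 29, 26, 22 bp.

79, 60, 29, 26, 22 bp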